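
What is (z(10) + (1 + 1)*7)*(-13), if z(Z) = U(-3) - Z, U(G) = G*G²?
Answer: 299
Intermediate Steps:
U(G) = G³
z(Z) = -27 - Z (z(Z) = (-3)³ - Z = -27 - Z)
(z(10) + (1 + 1)*7)*(-13) = ((-27 - 1*10) + (1 + 1)*7)*(-13) = ((-27 - 10) + 2*7)*(-13) = (-37 + 14)*(-13) = -23*(-13) = 299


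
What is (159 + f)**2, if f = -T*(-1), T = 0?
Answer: 25281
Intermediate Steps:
f = 0 (f = -1*0*(-1) = 0*(-1) = 0)
(159 + f)**2 = (159 + 0)**2 = 159**2 = 25281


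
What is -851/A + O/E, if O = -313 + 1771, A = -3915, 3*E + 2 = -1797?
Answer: -15593261/7043085 ≈ -2.2140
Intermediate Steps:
E = -1799/3 (E = -⅔ + (⅓)*(-1797) = -⅔ - 599 = -1799/3 ≈ -599.67)
O = 1458
-851/A + O/E = -851/(-3915) + 1458/(-1799/3) = -851*(-1/3915) + 1458*(-3/1799) = 851/3915 - 4374/1799 = -15593261/7043085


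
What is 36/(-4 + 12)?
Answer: 9/2 ≈ 4.5000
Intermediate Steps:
36/(-4 + 12) = 36/8 = 36*(1/8) = 9/2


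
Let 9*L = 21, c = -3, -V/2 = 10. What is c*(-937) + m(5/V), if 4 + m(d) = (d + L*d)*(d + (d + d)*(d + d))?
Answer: 2807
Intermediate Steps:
V = -20 (V = -2*10 = -20)
L = 7/3 (L = (⅑)*21 = 7/3 ≈ 2.3333)
m(d) = -4 + 10*d*(d + 4*d²)/3 (m(d) = -4 + (d + 7*d/3)*(d + (d + d)*(d + d)) = -4 + (10*d/3)*(d + (2*d)*(2*d)) = -4 + (10*d/3)*(d + 4*d²) = -4 + 10*d*(d + 4*d²)/3)
c*(-937) + m(5/V) = -3*(-937) + (-4 + 10*(5/(-20))²/3 + 40*(5/(-20))³/3) = 2811 + (-4 + 10*(5*(-1/20))²/3 + 40*(5*(-1/20))³/3) = 2811 + (-4 + 10*(-¼)²/3 + 40*(-¼)³/3) = 2811 + (-4 + (10/3)*(1/16) + (40/3)*(-1/64)) = 2811 + (-4 + 5/24 - 5/24) = 2811 - 4 = 2807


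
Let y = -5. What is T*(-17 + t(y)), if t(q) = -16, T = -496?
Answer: 16368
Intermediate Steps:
T*(-17 + t(y)) = -496*(-17 - 16) = -496*(-33) = 16368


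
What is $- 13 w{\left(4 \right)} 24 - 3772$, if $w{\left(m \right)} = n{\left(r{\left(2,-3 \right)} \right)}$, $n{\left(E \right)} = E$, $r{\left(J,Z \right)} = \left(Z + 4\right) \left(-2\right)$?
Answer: $-3148$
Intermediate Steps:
$r{\left(J,Z \right)} = -8 - 2 Z$ ($r{\left(J,Z \right)} = \left(4 + Z\right) \left(-2\right) = -8 - 2 Z$)
$w{\left(m \right)} = -2$ ($w{\left(m \right)} = -8 - -6 = -8 + 6 = -2$)
$- 13 w{\left(4 \right)} 24 - 3772 = \left(-13\right) \left(-2\right) 24 - 3772 = 26 \cdot 24 - 3772 = 624 - 3772 = -3148$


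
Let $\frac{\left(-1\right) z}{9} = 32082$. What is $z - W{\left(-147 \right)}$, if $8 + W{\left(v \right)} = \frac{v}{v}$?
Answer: $-288731$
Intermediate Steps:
$W{\left(v \right)} = -7$ ($W{\left(v \right)} = -8 + \frac{v}{v} = -8 + 1 = -7$)
$z = -288738$ ($z = \left(-9\right) 32082 = -288738$)
$z - W{\left(-147 \right)} = -288738 - -7 = -288738 + 7 = -288731$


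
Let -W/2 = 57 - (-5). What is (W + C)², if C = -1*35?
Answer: 25281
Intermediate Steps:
C = -35
W = -124 (W = -2*(57 - (-5)) = -2*(57 - 1*(-5)) = -2*(57 + 5) = -2*62 = -124)
(W + C)² = (-124 - 35)² = (-159)² = 25281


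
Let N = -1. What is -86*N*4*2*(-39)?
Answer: -26832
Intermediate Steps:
-86*N*4*2*(-39) = -86*(-1*4)*2*(-39) = -(-344)*2*(-39) = -86*(-8)*(-39) = 688*(-39) = -26832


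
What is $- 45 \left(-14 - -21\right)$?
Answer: $-315$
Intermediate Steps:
$- 45 \left(-14 - -21\right) = - 45 \left(-14 + 21\right) = \left(-45\right) 7 = -315$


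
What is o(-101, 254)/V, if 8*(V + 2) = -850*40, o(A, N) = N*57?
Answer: -7239/2126 ≈ -3.4050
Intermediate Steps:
o(A, N) = 57*N
V = -4252 (V = -2 + (-850*40)/8 = -2 + (⅛)*(-34000) = -2 - 4250 = -4252)
o(-101, 254)/V = (57*254)/(-4252) = 14478*(-1/4252) = -7239/2126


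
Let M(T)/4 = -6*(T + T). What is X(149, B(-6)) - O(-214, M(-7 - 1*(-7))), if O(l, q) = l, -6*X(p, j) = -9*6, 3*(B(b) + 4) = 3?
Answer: 223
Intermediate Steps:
B(b) = -3 (B(b) = -4 + (⅓)*3 = -4 + 1 = -3)
X(p, j) = 9 (X(p, j) = -(-3)*6/2 = -⅙*(-54) = 9)
M(T) = -48*T (M(T) = 4*(-6*(T + T)) = 4*(-12*T) = -48*T)
X(149, B(-6)) - O(-214, M(-7 - 1*(-7))) = 9 - 1*(-214) = 9 + 214 = 223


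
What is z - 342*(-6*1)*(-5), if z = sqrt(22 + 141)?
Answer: -10260 + sqrt(163) ≈ -10247.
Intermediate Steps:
z = sqrt(163) ≈ 12.767
z - 342*(-6*1)*(-5) = sqrt(163) - 342*(-6*1)*(-5) = sqrt(163) - (-2052)*(-5) = sqrt(163) - 342*30 = sqrt(163) - 10260 = -10260 + sqrt(163)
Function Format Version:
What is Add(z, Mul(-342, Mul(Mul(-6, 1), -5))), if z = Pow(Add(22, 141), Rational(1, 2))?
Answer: Add(-10260, Pow(163, Rational(1, 2))) ≈ -10247.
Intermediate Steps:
z = Pow(163, Rational(1, 2)) ≈ 12.767
Add(z, Mul(-342, Mul(Mul(-6, 1), -5))) = Add(Pow(163, Rational(1, 2)), Mul(-342, Mul(Mul(-6, 1), -5))) = Add(Pow(163, Rational(1, 2)), Mul(-342, Mul(-6, -5))) = Add(Pow(163, Rational(1, 2)), Mul(-342, 30)) = Add(Pow(163, Rational(1, 2)), -10260) = Add(-10260, Pow(163, Rational(1, 2)))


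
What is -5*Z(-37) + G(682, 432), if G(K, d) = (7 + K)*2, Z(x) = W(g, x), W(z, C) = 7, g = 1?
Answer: 1343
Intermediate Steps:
Z(x) = 7
G(K, d) = 14 + 2*K
-5*Z(-37) + G(682, 432) = -5*7 + (14 + 2*682) = -35 + (14 + 1364) = -35 + 1378 = 1343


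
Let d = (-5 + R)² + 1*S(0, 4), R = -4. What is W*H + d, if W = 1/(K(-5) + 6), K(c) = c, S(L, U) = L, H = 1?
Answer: 82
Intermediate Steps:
d = 81 (d = (-5 - 4)² + 1*0 = (-9)² + 0 = 81 + 0 = 81)
W = 1 (W = 1/(-5 + 6) = 1/1 = 1)
W*H + d = 1*1 + 81 = 1 + 81 = 82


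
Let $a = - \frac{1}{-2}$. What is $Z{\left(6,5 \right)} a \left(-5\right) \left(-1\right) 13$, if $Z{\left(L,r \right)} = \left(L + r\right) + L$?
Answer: $\frac{1105}{2} \approx 552.5$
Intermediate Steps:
$a = \frac{1}{2}$ ($a = \left(-1\right) \left(- \frac{1}{2}\right) = \frac{1}{2} \approx 0.5$)
$Z{\left(L,r \right)} = r + 2 L$
$Z{\left(6,5 \right)} a \left(-5\right) \left(-1\right) 13 = \left(5 + 2 \cdot 6\right) \frac{1}{2} \left(-5\right) \left(-1\right) 13 = \left(5 + 12\right) \left(\left(- \frac{5}{2}\right) \left(-1\right)\right) 13 = 17 \cdot \frac{5}{2} \cdot 13 = \frac{85}{2} \cdot 13 = \frac{1105}{2}$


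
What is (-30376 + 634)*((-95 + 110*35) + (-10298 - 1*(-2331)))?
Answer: 125273304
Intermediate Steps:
(-30376 + 634)*((-95 + 110*35) + (-10298 - 1*(-2331))) = -29742*((-95 + 3850) + (-10298 + 2331)) = -29742*(3755 - 7967) = -29742*(-4212) = 125273304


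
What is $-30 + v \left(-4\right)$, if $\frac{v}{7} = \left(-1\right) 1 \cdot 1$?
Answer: $-2$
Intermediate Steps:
$v = -7$ ($v = 7 \left(-1\right) 1 \cdot 1 = 7 \left(\left(-1\right) 1\right) = 7 \left(-1\right) = -7$)
$-30 + v \left(-4\right) = -30 - -28 = -30 + 28 = -2$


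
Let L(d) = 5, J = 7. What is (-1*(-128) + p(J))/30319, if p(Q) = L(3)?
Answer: 133/30319 ≈ 0.0043867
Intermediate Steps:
p(Q) = 5
(-1*(-128) + p(J))/30319 = (-1*(-128) + 5)/30319 = (128 + 5)*(1/30319) = 133*(1/30319) = 133/30319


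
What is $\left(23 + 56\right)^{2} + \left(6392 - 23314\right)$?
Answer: $-10681$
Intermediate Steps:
$\left(23 + 56\right)^{2} + \left(6392 - 23314\right) = 79^{2} - 16922 = 6241 - 16922 = -10681$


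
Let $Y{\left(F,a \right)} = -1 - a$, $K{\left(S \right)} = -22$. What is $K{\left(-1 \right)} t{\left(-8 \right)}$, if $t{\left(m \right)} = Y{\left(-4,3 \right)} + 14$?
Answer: $-220$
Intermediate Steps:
$t{\left(m \right)} = 10$ ($t{\left(m \right)} = \left(-1 - 3\right) + 14 = -4 + 14 = 10$)
$K{\left(-1 \right)} t{\left(-8 \right)} = \left(-22\right) 10 = -220$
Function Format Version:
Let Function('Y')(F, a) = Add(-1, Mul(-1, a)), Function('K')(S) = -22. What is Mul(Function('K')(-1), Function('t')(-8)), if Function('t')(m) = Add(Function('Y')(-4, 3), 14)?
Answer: -220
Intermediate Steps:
Function('t')(m) = 10 (Function('t')(m) = Add(Add(-1, Mul(-1, 3)), 14) = Add(Add(-1, -3), 14) = Add(-4, 14) = 10)
Mul(Function('K')(-1), Function('t')(-8)) = Mul(-22, 10) = -220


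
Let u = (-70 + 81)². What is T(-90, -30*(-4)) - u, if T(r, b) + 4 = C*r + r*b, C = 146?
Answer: -24065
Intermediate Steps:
u = 121 (u = 11² = 121)
T(r, b) = -4 + 146*r + b*r (T(r, b) = -4 + (146*r + r*b) = -4 + (146*r + b*r) = -4 + 146*r + b*r)
T(-90, -30*(-4)) - u = (-4 + 146*(-90) - 30*(-4)*(-90)) - 1*121 = (-4 - 13140 + 120*(-90)) - 121 = (-4 - 13140 - 10800) - 121 = -23944 - 121 = -24065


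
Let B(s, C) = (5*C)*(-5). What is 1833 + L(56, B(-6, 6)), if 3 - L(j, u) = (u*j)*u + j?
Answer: -1258220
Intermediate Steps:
B(s, C) = -25*C
L(j, u) = 3 - j - j*u² (L(j, u) = 3 - ((u*j)*u + j) = 3 - ((j*u)*u + j) = 3 - (j*u² + j) = 3 - (j + j*u²) = 3 + (-j - j*u²) = 3 - j - j*u²)
1833 + L(56, B(-6, 6)) = 1833 + (3 - 1*56 - 1*56*(-25*6)²) = 1833 + (3 - 56 - 1*56*(-150)²) = 1833 + (3 - 56 - 1*56*22500) = 1833 + (3 - 56 - 1260000) = 1833 - 1260053 = -1258220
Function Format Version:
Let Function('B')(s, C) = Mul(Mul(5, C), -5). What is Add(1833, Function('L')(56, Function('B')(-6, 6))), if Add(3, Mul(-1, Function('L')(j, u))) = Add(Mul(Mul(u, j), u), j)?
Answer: -1258220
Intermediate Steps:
Function('B')(s, C) = Mul(-25, C)
Function('L')(j, u) = Add(3, Mul(-1, j), Mul(-1, j, Pow(u, 2))) (Function('L')(j, u) = Add(3, Mul(-1, Add(Mul(Mul(u, j), u), j))) = Add(3, Mul(-1, Add(Mul(Mul(j, u), u), j))) = Add(3, Mul(-1, Add(Mul(j, Pow(u, 2)), j))) = Add(3, Mul(-1, Add(j, Mul(j, Pow(u, 2))))) = Add(3, Add(Mul(-1, j), Mul(-1, j, Pow(u, 2)))) = Add(3, Mul(-1, j), Mul(-1, j, Pow(u, 2))))
Add(1833, Function('L')(56, Function('B')(-6, 6))) = Add(1833, Add(3, Mul(-1, 56), Mul(-1, 56, Pow(Mul(-25, 6), 2)))) = Add(1833, Add(3, -56, Mul(-1, 56, Pow(-150, 2)))) = Add(1833, Add(3, -56, Mul(-1, 56, 22500))) = Add(1833, Add(3, -56, -1260000)) = Add(1833, -1260053) = -1258220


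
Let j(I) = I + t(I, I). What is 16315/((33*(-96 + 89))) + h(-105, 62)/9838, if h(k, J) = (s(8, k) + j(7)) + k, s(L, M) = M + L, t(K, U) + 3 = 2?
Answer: -80276123/1136289 ≈ -70.648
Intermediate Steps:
t(K, U) = -1 (t(K, U) = -3 + 2 = -1)
s(L, M) = L + M
j(I) = -1 + I (j(I) = I - 1 = -1 + I)
h(k, J) = 14 + 2*k (h(k, J) = ((8 + k) + (-1 + 7)) + k = ((8 + k) + 6) + k = (14 + k) + k = 14 + 2*k)
16315/((33*(-96 + 89))) + h(-105, 62)/9838 = 16315/((33*(-96 + 89))) + (14 + 2*(-105))/9838 = 16315/((33*(-7))) + (14 - 210)*(1/9838) = 16315/(-231) - 196*1/9838 = 16315*(-1/231) - 98/4919 = -16315/231 - 98/4919 = -80276123/1136289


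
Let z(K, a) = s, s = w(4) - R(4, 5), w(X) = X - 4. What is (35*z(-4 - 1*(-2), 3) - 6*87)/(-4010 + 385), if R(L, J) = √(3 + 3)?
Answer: 18/125 + 7*√6/725 ≈ 0.16765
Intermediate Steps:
R(L, J) = √6
w(X) = -4 + X
s = -√6 (s = (-4 + 4) - √6 = 0 - √6 = -√6 ≈ -2.4495)
z(K, a) = -√6
(35*z(-4 - 1*(-2), 3) - 6*87)/(-4010 + 385) = (35*(-√6) - 6*87)/(-4010 + 385) = (-35*√6 - 522)/(-3625) = (-522 - 35*√6)*(-1/3625) = 18/125 + 7*√6/725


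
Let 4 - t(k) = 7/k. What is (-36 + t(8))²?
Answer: 69169/64 ≈ 1080.8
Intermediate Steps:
t(k) = 4 - 7/k
(-36 + t(8))² = (-36 + (4 - 7/8))² = (-36 + 25/8)² = (-263/8)² = 69169/64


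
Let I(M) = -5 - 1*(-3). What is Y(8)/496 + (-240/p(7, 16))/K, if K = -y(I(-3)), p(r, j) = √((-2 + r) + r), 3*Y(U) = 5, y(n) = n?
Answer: 5/1488 - 20*√3 ≈ -34.638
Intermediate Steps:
I(M) = -2 (I(M) = -5 + 3 = -2)
Y(U) = 5/3 (Y(U) = (⅓)*5 = 5/3)
p(r, j) = √(-2 + 2*r)
K = 2 (K = -1*(-2) = 2)
Y(8)/496 + (-240/p(7, 16))/K = (5/3)/496 - 240/√(-2 + 2*7)/2 = (5/3)*(1/496) - 240/√(-2 + 14)*(½) = 5/1488 - 240*√3/6*(½) = 5/1488 - 40*√3*(½) = 5/1488 - 20*√3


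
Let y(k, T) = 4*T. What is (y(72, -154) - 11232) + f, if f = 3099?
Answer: -8749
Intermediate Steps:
(y(72, -154) - 11232) + f = (4*(-154) - 11232) + 3099 = (-616 - 11232) + 3099 = -11848 + 3099 = -8749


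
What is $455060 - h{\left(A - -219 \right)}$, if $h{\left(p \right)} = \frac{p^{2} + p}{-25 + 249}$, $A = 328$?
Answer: $\frac{25408421}{56} \approx 4.5372 \cdot 10^{5}$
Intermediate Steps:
$h{\left(p \right)} = \frac{p}{224} + \frac{p^{2}}{224}$ ($h{\left(p \right)} = \frac{p + p^{2}}{224} = \left(p + p^{2}\right) \frac{1}{224} = \frac{p}{224} + \frac{p^{2}}{224}$)
$455060 - h{\left(A - -219 \right)} = 455060 - \frac{\left(328 - -219\right) \left(1 + \left(328 - -219\right)\right)}{224} = 455060 - \frac{\left(328 + 219\right) \left(1 + \left(328 + 219\right)\right)}{224} = 455060 - \frac{1}{224} \cdot 547 \left(1 + 547\right) = 455060 - \frac{1}{224} \cdot 547 \cdot 548 = 455060 - \frac{74939}{56} = \frac{25408421}{56}$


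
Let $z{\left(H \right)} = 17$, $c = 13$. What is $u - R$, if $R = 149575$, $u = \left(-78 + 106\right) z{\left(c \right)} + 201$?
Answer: $-148898$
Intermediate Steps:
$u = 677$ ($u = \left(-78 + 106\right) 17 + 201 = 28 \cdot 17 + 201 = 476 + 201 = 677$)
$u - R = 677 - 149575 = -148898$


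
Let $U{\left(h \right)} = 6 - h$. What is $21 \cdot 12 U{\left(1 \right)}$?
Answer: $1260$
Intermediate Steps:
$21 \cdot 12 U{\left(1 \right)} = 21 \cdot 12 \left(6 - 1\right) = 252 \left(6 - 1\right) = 252 \cdot 5 = 1260$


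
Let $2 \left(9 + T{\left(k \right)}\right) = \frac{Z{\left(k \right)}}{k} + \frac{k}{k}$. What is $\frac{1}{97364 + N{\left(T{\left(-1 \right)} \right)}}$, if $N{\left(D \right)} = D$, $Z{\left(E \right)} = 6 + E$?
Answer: $\frac{1}{97353} \approx 1.0272 \cdot 10^{-5}$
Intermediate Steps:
$T{\left(k \right)} = - \frac{17}{2} + \frac{6 + k}{2 k}$ ($T{\left(k \right)} = -9 + \frac{\frac{6 + k}{k} + \frac{k}{k}}{2} = -9 + \frac{\frac{6 + k}{k} + 1}{2} = -9 + \frac{1 + \frac{6 + k}{k}}{2} = -9 + \left(\frac{1}{2} + \frac{6 + k}{2 k}\right) = - \frac{17}{2} + \frac{6 + k}{2 k}$)
$\frac{1}{97364 + N{\left(T{\left(-1 \right)} \right)}} = \frac{1}{97364 - \left(8 - \frac{3}{-1}\right)} = \frac{1}{97364 + \left(-8 + 3 \left(-1\right)\right)} = \frac{1}{97364 - 11} = \frac{1}{97353}$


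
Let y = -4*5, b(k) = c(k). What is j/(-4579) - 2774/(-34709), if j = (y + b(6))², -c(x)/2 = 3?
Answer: -10761138/158932511 ≈ -0.067709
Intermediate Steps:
c(x) = -6 (c(x) = -2*3 = -6)
b(k) = -6
y = -20
j = 676 (j = (-20 - 6)² = (-26)² = 676)
j/(-4579) - 2774/(-34709) = 676/(-4579) - 2774/(-34709) = 676*(-1/4579) - 2774*(-1/34709) = -676/4579 + 2774/34709 = -10761138/158932511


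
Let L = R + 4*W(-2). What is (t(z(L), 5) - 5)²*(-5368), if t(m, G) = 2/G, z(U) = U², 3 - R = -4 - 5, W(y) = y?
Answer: -2839672/25 ≈ -1.1359e+5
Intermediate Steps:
R = 12 (R = 3 - (-4 - 5) = 3 - 1*(-9) = 3 + 9 = 12)
L = 4 (L = 12 + 4*(-2) = 12 - 8 = 4)
(t(z(L), 5) - 5)²*(-5368) = (2/5 - 5)²*(-5368) = (2*(⅕) - 5)²*(-5368) = (⅖ - 5)²*(-5368) = (-23/5)²*(-5368) = (529/25)*(-5368) = -2839672/25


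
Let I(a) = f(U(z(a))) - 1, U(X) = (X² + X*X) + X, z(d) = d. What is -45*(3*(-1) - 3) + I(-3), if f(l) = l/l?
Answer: 270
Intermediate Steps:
U(X) = X + 2*X² (U(X) = (X² + X²) + X = 2*X² + X = X + 2*X²)
f(l) = 1
I(a) = 0 (I(a) = 1 - 1 = 0)
-45*(3*(-1) - 3) + I(-3) = -45*(3*(-1) - 3) + 0 = -45*(-3 - 3) + 0 = -45*(-6) + 0 = 270 + 0 = 270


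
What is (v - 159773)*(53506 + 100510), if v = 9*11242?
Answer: -9024567520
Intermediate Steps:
v = 101178
(v - 159773)*(53506 + 100510) = (101178 - 159773)*(53506 + 100510) = -58595*154016 = -9024567520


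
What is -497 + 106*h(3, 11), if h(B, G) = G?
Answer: 669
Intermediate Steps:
-497 + 106*h(3, 11) = -497 + 106*11 = -497 + 1166 = 669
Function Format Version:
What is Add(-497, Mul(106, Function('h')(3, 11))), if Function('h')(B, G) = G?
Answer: 669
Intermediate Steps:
Add(-497, Mul(106, Function('h')(3, 11))) = Add(-497, Mul(106, 11)) = Add(-497, 1166) = 669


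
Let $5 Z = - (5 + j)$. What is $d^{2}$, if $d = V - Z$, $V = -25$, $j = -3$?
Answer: $\frac{15129}{25} \approx 605.16$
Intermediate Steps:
$Z = - \frac{2}{5}$ ($Z = \frac{\left(-1\right) \left(5 - 3\right)}{5} = \frac{\left(-1\right) 2}{5} = \frac{1}{5} \left(-2\right) = - \frac{2}{5} \approx -0.4$)
$d = - \frac{123}{5}$ ($d = -25 - - \frac{2}{5} = -25 + \frac{2}{5} = - \frac{123}{5} \approx -24.6$)
$d^{2} = \left(- \frac{123}{5}\right)^{2} = \frac{15129}{25}$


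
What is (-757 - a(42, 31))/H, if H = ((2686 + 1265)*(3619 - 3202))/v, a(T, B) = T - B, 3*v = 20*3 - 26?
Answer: -8704/1647567 ≈ -0.0052829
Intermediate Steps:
v = 34/3 (v = (20*3 - 26)/3 = (60 - 26)/3 = (⅓)*34 = 34/3 ≈ 11.333)
H = 4942701/34 (H = ((2686 + 1265)*(3619 - 3202))/(34/3) = (3951*417)*(3/34) = 1647567*(3/34) = 4942701/34 ≈ 1.4537e+5)
(-757 - a(42, 31))/H = (-757 - (42 - 1*31))/(4942701/34) = (-757 - (42 - 31))*(34/4942701) = (-757 - 1*11)*(34/4942701) = (-757 - 11)*(34/4942701) = -768*34/4942701 = -8704/1647567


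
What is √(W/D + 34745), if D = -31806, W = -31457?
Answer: √3905532696018/10602 ≈ 186.40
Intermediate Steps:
√(W/D + 34745) = √(-31457/(-31806) + 34745) = √(-31457*(-1/31806) + 34745) = √(31457/31806 + 34745) = √(1105130927/31806) = √3905532696018/10602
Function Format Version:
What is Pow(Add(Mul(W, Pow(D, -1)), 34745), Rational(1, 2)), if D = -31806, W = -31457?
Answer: Mul(Rational(1, 10602), Pow(3905532696018, Rational(1, 2))) ≈ 186.40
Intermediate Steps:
Pow(Add(Mul(W, Pow(D, -1)), 34745), Rational(1, 2)) = Pow(Add(Mul(-31457, Pow(-31806, -1)), 34745), Rational(1, 2)) = Pow(Add(Mul(-31457, Rational(-1, 31806)), 34745), Rational(1, 2)) = Pow(Add(Rational(31457, 31806), 34745), Rational(1, 2)) = Pow(Rational(1105130927, 31806), Rational(1, 2)) = Mul(Rational(1, 10602), Pow(3905532696018, Rational(1, 2)))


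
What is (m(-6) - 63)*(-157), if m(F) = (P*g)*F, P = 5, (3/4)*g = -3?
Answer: -8949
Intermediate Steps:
g = -4 (g = (4/3)*(-3) = -4)
m(F) = -20*F (m(F) = (5*(-4))*F = -20*F)
(m(-6) - 63)*(-157) = (-20*(-6) - 63)*(-157) = (120 - 63)*(-157) = 57*(-157) = -8949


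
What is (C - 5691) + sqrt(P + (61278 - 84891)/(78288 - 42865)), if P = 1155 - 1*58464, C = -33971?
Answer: -39662 + 72*I*sqrt(13871823915)/35423 ≈ -39662.0 + 239.39*I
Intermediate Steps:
P = -57309 (P = 1155 - 58464 = -57309)
(C - 5691) + sqrt(P + (61278 - 84891)/(78288 - 42865)) = (-33971 - 5691) + sqrt(-57309 + (61278 - 84891)/(78288 - 42865)) = -39662 + sqrt(-57309 - 23613/35423) = -39662 + sqrt(-2030080320/35423) = -39662 + 72*I*sqrt(13871823915)/35423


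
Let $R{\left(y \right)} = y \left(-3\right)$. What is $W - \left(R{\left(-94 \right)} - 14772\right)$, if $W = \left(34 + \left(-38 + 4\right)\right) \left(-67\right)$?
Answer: $14490$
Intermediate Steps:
$W = 0$ ($W = \left(34 - 34\right) \left(-67\right) = 0 \left(-67\right) = 0$)
$R{\left(y \right)} = - 3 y$
$W - \left(R{\left(-94 \right)} - 14772\right) = 0 - \left(\left(-3\right) \left(-94\right) - 14772\right) = 0 - \left(282 - 14772\right) = 0 - -14490 = 0 + 14490 = 14490$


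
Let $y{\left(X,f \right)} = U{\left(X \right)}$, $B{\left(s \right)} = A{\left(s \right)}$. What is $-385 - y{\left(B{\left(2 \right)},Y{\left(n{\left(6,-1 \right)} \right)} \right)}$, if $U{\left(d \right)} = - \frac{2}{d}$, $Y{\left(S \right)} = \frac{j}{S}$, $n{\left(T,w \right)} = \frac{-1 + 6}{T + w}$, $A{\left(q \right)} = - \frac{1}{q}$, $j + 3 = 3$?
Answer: $-389$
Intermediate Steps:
$j = 0$ ($j = -3 + 3 = 0$)
$B{\left(s \right)} = - \frac{1}{s}$
$n{\left(T,w \right)} = \frac{5}{T + w}$
$Y{\left(S \right)} = 0$ ($Y{\left(S \right)} = \frac{0}{S} = 0$)
$y{\left(X,f \right)} = - \frac{2}{X}$
$-385 - y{\left(B{\left(2 \right)},Y{\left(n{\left(6,-1 \right)} \right)} \right)} = -385 - - \frac{2}{\left(-1\right) \frac{1}{2}} = -385 - - \frac{2}{- \frac{1}{2}} = -385 - \left(-2\right) \left(-2\right) = -385 - 4 = -389$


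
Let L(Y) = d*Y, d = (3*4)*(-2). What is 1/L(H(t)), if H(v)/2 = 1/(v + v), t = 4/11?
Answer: -1/66 ≈ -0.015152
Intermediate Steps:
d = -24 (d = 12*(-2) = -24)
t = 4/11 (t = 4*(1/11) = 4/11 ≈ 0.36364)
H(v) = 1/v (H(v) = 2/(v + v) = 2/((2*v)) = 2*(1/(2*v)) = 1/v)
L(Y) = -24*Y
1/L(H(t)) = 1/(-24/4/11) = 1/(-24*11/4) = 1/(-66) = -1/66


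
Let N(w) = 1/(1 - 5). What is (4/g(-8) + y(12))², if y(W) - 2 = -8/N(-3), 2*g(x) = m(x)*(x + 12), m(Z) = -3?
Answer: 10000/9 ≈ 1111.1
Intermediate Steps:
N(w) = -¼ (N(w) = 1/(-4) = -¼)
g(x) = -18 - 3*x/2 (g(x) = (-3*(x + 12))/2 = (-3*(12 + x))/2 = (-36 - 3*x)/2 = -18 - 3*x/2)
y(W) = 34 (y(W) = 2 - 8/(-¼) = 2 - 8*(-4) = 2 + 32 = 34)
(4/g(-8) + y(12))² = (4/(-18 - 3/2*(-8)) + 34)² = (4/(-18 + 12) + 34)² = (4/(-6) + 34)² = (4*(-⅙) + 34)² = (-⅔ + 34)² = (100/3)² = 10000/9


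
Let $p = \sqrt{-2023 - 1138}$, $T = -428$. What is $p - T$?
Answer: $428 + i \sqrt{3161} \approx 428.0 + 56.223 i$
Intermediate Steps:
$p = i \sqrt{3161}$ ($p = \sqrt{-3161} = i \sqrt{3161} \approx 56.223 i$)
$p - T = i \sqrt{3161} - -428 = i \sqrt{3161} + 428 = 428 + i \sqrt{3161}$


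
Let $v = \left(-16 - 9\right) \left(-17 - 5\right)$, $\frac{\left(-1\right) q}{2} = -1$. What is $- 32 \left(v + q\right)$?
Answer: $-17664$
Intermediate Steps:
$q = 2$ ($q = \left(-2\right) \left(-1\right) = 2$)
$v = 550$ ($v = \left(-25\right) \left(-22\right) = 550$)
$- 32 \left(v + q\right) = - 32 \left(550 + 2\right) = \left(-32\right) 552 = -17664$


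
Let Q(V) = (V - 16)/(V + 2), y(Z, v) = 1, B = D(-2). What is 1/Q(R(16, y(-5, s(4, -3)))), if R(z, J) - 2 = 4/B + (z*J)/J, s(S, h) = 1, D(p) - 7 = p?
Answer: 52/7 ≈ 7.4286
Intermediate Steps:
D(p) = 7 + p
B = 5 (B = 7 - 2 = 5)
R(z, J) = 14/5 + z (R(z, J) = 2 + (4/5 + (z*J)/J) = 2 + (4*(1/5) + (J*z)/J) = 2 + (4/5 + z) = 14/5 + z)
Q(V) = (-16 + V)/(2 + V)
1/Q(R(16, y(-5, s(4, -3)))) = 1/((-16 + (14/5 + 16))/(2 + (14/5 + 16))) = 1/((-16 + 94/5)/(2 + 94/5)) = 1/((14/5)/(104/5)) = 1/((5/104)*(14/5)) = 1/(7/52) = 52/7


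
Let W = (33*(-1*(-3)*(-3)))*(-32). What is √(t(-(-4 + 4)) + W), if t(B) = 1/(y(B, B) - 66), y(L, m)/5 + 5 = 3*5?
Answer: √152063/4 ≈ 97.488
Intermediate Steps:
y(L, m) = 50 (y(L, m) = -25 + 5*(3*5) = -25 + 5*15 = -25 + 75 = 50)
t(B) = -1/16 (t(B) = 1/(50 - 66) = 1/(-16) = -1/16)
W = 9504 (W = (33*(3*(-3)))*(-32) = (33*(-9))*(-32) = -297*(-32) = 9504)
√(t(-(-4 + 4)) + W) = √(-1/16 + 9504) = √(152063/16) = √152063/4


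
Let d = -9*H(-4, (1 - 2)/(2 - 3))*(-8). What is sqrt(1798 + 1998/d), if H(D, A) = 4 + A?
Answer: sqrt(180355)/10 ≈ 42.468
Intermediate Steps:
d = 360 (d = -9*(4 + (1 - 2)/(2 - 3))*(-8) = -9*(4 - 1/(-1))*(-8) = -9*(4 - 1*(-1))*(-8) = -9*(4 + 1)*(-8) = -9*5*(-8) = -45*(-8) = 360)
sqrt(1798 + 1998/d) = sqrt(1798 + 1998/360) = sqrt(1798 + 1998*(1/360)) = sqrt(1798 + 111/20) = sqrt(36071/20) = sqrt(180355)/10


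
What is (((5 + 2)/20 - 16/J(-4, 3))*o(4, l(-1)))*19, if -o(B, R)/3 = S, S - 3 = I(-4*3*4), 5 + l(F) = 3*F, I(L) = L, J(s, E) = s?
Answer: 44631/4 ≈ 11158.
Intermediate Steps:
l(F) = -5 + 3*F
S = -45 (S = 3 - 4*3*4 = 3 - 12*4 = 3 - 48 = -45)
o(B, R) = 135 (o(B, R) = -3*(-45) = 135)
(((5 + 2)/20 - 16/J(-4, 3))*o(4, l(-1)))*19 = (((5 + 2)/20 - 16/(-4))*135)*19 = ((7*(1/20) - 16*(-¼))*135)*19 = ((7/20 + 4)*135)*19 = ((87/20)*135)*19 = (2349/4)*19 = 44631/4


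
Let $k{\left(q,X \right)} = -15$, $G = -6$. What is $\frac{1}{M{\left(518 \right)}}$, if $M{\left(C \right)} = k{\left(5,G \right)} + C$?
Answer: $\frac{1}{503} \approx 0.0019881$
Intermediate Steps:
$M{\left(C \right)} = -15 + C$
$\frac{1}{M{\left(518 \right)}} = \frac{1}{-15 + 518} = \frac{1}{503}$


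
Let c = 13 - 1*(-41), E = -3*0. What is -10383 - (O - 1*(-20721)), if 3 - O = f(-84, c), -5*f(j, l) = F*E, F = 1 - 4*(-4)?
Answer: -31107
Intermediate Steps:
E = 0
c = 54 (c = 13 + 41 = 54)
F = 17 (F = 1 + 16 = 17)
f(j, l) = 0 (f(j, l) = -17*0/5 = -⅕*0 = 0)
O = 3 (O = 3 - 1*0 = 3 + 0 = 3)
-10383 - (O - 1*(-20721)) = -10383 - (3 - 1*(-20721)) = -10383 - (3 + 20721) = -10383 - 1*20724 = -10383 - 20724 = -31107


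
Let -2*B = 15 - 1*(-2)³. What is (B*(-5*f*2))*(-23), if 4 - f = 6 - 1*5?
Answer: -7935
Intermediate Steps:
f = 3 (f = 4 - (6 - 1*5) = 4 - (6 - 5) = 4 - 1*1 = 4 - 1 = 3)
B = -23/2 (B = -(15 - 1*(-2)³)/2 = -(15 - 1*(-8))/2 = -(15 + 8)/2 = -½*23 = -23/2 ≈ -11.500)
(B*(-5*f*2))*(-23) = -23*(-5*3)*2/2*(-23) = -(-345)*2/2*(-23) = -23/2*(-30)*(-23) = 345*(-23) = -7935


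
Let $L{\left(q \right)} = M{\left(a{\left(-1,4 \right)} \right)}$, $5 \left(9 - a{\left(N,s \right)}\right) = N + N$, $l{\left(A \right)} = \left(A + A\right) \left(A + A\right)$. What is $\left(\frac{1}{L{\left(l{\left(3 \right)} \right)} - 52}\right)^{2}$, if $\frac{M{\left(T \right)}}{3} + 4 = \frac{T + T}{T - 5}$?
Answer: $\frac{121}{316969} \approx 0.00038174$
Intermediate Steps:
$l{\left(A \right)} = 4 A^{2}$ ($l{\left(A \right)} = 2 A 2 A = 4 A^{2}$)
$a{\left(N,s \right)} = 9 - \frac{2 N}{5}$ ($a{\left(N,s \right)} = 9 - \frac{N + N}{5} = 9 - \frac{2 N}{5}$)
$M{\left(T \right)} = -12 + \frac{6 T}{-5 + T}$ ($M{\left(T \right)} = -12 + 3 \frac{T + T}{T - 5} = -12 + 3 \frac{2 T}{-5 + T} = -12 + \frac{6 T}{-5 + T}$)
$L{\left(q \right)} = \frac{9}{11}$ ($L{\left(q \right)} = \frac{6 \left(10 - \left(9 - - \frac{2}{5}\right)\right)}{-5 + \left(9 - - \frac{2}{5}\right)} = \frac{6 \left(10 - \left(9 + \frac{2}{5}\right)\right)}{-5 + \left(9 + \frac{2}{5}\right)} = \frac{6 \left(10 - \frac{47}{5}\right)}{-5 + \frac{47}{5}} = \frac{6 \left(10 - \frac{47}{5}\right)}{\frac{22}{5}} = 6 \cdot \frac{5}{22} \cdot \frac{3}{5} = \frac{9}{11}$)
$\left(\frac{1}{L{\left(l{\left(3 \right)} \right)} - 52}\right)^{2} = \left(\frac{1}{\frac{9}{11} - 52}\right)^{2} = \left(\frac{1}{- \frac{563}{11}}\right)^{2} = \left(- \frac{11}{563}\right)^{2} = \frac{121}{316969}$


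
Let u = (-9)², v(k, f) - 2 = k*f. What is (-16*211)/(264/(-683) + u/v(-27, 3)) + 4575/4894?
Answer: 891833842733/372820026 ≈ 2392.1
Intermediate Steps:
v(k, f) = 2 + f*k (v(k, f) = 2 + k*f = 2 + f*k)
u = 81
(-16*211)/(264/(-683) + u/v(-27, 3)) + 4575/4894 = (-16*211)/(264/(-683) + 81/(2 + 3*(-27))) + 4575/4894 = -3376/(264*(-1/683) + 81/(2 - 81)) + 4575*(1/4894) = -3376/(-264/683 + 81/(-79)) + 4575/4894 = -3376/(-264/683 + 81*(-1/79)) + 4575/4894 = -3376/(-264/683 - 81/79) + 4575/4894 = -3376/(-76179/53957) + 4575/4894 = -3376*(-53957/76179) + 4575/4894 = 182158832/76179 + 4575/4894 = 891833842733/372820026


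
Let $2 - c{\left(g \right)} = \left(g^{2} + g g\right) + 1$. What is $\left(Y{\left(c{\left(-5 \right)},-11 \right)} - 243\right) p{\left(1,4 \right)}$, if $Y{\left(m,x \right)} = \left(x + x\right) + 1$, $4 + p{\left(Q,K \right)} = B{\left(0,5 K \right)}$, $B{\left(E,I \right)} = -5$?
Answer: $2376$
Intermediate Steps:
$c{\left(g \right)} = 1 - 2 g^{2}$ ($c{\left(g \right)} = 2 - \left(\left(g^{2} + g g\right) + 1\right) = 2 - \left(\left(g^{2} + g^{2}\right) + 1\right) = 2 - \left(2 g^{2} + 1\right) = 2 - \left(1 + 2 g^{2}\right) = 1 - 2 g^{2}$)
$p{\left(Q,K \right)} = -9$ ($p{\left(Q,K \right)} = -4 - 5 = -9$)
$Y{\left(m,x \right)} = 1 + 2 x$ ($Y{\left(m,x \right)} = 2 x + 1 = 1 + 2 x$)
$\left(Y{\left(c{\left(-5 \right)},-11 \right)} - 243\right) p{\left(1,4 \right)} = \left(\left(1 + 2 \left(-11\right)\right) - 243\right) \left(-9\right) = \left(\left(1 - 22\right) - 243\right) \left(-9\right) = \left(-21 - 243\right) \left(-9\right) = \left(-264\right) \left(-9\right) = 2376$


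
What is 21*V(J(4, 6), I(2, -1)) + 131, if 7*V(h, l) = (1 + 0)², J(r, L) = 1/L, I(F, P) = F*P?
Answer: 134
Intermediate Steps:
V(h, l) = ⅐ (V(h, l) = (1 + 0)²/7 = (⅐)*1² = (⅐)*1 = ⅐)
21*V(J(4, 6), I(2, -1)) + 131 = 21*(⅐) + 131 = 3 + 131 = 134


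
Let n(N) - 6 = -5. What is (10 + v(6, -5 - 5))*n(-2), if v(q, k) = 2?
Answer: 12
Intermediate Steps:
n(N) = 1 (n(N) = 6 - 5 = 1)
(10 + v(6, -5 - 5))*n(-2) = (10 + 2)*1 = 12*1 = 12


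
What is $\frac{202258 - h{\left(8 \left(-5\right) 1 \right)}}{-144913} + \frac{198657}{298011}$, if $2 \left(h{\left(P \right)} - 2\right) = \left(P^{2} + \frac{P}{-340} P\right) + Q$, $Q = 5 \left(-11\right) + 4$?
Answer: $- \frac{354239456789}{489437571154} \approx -0.72377$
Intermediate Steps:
$Q = -51$ ($Q = -55 + 4 = -51$)
$h{\left(P \right)} = - \frac{47}{2} + \frac{339 P^{2}}{680}$ ($h{\left(P \right)} = 2 + \frac{\left(P^{2} + \frac{P}{-340} P\right) - 51}{2} = 2 + \frac{\left(P^{2} + P \left(- \frac{1}{340}\right) P\right) - 51}{2} = 2 + \frac{\left(P^{2} + - \frac{P}{340} P\right) - 51}{2} = 2 + \frac{\left(P^{2} - \frac{P^{2}}{340}\right) - 51}{2} = 2 + \frac{\frac{339 P^{2}}{340} - 51}{2} = 2 + \frac{-51 + \frac{339 P^{2}}{340}}{2} = 2 + \left(- \frac{51}{2} + \frac{339 P^{2}}{680}\right) = - \frac{47}{2} + \frac{339 P^{2}}{680}$)
$\frac{202258 - h{\left(8 \left(-5\right) 1 \right)}}{-144913} + \frac{198657}{298011} = \frac{202258 - \left(- \frac{47}{2} + \frac{339 \left(8 \left(-5\right) 1\right)^{2}}{680}\right)}{-144913} + \frac{198657}{298011} = \left(202258 - \left(- \frac{47}{2} + \frac{339 \left(\left(-40\right) 1\right)^{2}}{680}\right)\right) \left(- \frac{1}{144913}\right) + 198657 \cdot \frac{1}{298011} = \left(202258 - \left(- \frac{47}{2} + \frac{339 \left(-40\right)^{2}}{680}\right)\right) \left(- \frac{1}{144913}\right) + \frac{66219}{99337} = \left(202258 - \left(- \frac{47}{2} + \frac{339}{680} \cdot 1600\right)\right) \left(- \frac{1}{144913}\right) + \frac{66219}{99337} = \left(202258 - \left(- \frac{47}{2} + \frac{13560}{17}\right)\right) \left(- \frac{1}{144913}\right) + \frac{66219}{99337} = \left(202258 - \frac{26321}{34}\right) \left(- \frac{1}{144913}\right) + \frac{66219}{99337} = \frac{6850451}{34} \left(- \frac{1}{144913}\right) + \frac{66219}{99337} = - \frac{6850451}{4927042} + \frac{66219}{99337} = - \frac{354239456789}{489437571154}$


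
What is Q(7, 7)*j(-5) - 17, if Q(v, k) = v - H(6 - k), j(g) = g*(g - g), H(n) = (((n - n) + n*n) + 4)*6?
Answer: -17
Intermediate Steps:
H(n) = 24 + 6*n² (H(n) = ((0 + n²) + 4)*6 = (n² + 4)*6 = (4 + n²)*6 = 24 + 6*n²)
j(g) = 0 (j(g) = g*0 = 0)
Q(v, k) = -24 + v - 6*(6 - k)² (Q(v, k) = v - (24 + 6*(6 - k)²) = v + (-24 - 6*(6 - k)²) = -24 + v - 6*(6 - k)²)
Q(7, 7)*j(-5) - 17 = (-24 + 7 - 6*(-6 + 7)²)*0 - 17 = (-24 + 7 - 6*1²)*0 - 17 = (-24 + 7 - 6*1)*0 - 17 = (-24 + 7 - 6)*0 - 17 = -23*0 - 17 = 0 - 17 = -17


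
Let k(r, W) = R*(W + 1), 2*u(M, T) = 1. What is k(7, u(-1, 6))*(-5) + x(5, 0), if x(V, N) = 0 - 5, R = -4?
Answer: 25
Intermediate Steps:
u(M, T) = ½ (u(M, T) = (½)*1 = ½)
k(r, W) = -4 - 4*W (k(r, W) = -4*(W + 1) = -4*(1 + W) = -4 - 4*W)
x(V, N) = -5
k(7, u(-1, 6))*(-5) + x(5, 0) = (-4 - 4*½)*(-5) - 5 = (-4 - 2)*(-5) - 5 = -6*(-5) - 5 = 30 - 5 = 25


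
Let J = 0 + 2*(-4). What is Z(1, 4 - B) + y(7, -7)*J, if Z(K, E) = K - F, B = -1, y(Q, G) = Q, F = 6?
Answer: -61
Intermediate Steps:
J = -8 (J = 0 - 8 = -8)
Z(K, E) = -6 + K (Z(K, E) = K - 1*6 = K - 6 = -6 + K)
Z(1, 4 - B) + y(7, -7)*J = (-6 + 1) + 7*(-8) = -5 - 56 = -61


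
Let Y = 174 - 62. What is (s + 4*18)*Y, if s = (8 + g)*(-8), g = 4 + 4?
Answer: -6272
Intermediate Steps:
Y = 112
g = 8
s = -128 (s = (8 + 8)*(-8) = 16*(-8) = -128)
(s + 4*18)*Y = (-128 + 4*18)*112 = (-128 + 72)*112 = -56*112 = -6272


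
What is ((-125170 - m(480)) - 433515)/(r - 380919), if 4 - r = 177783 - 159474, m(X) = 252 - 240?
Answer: 558697/399224 ≈ 1.3995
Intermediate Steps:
m(X) = 12
r = -18305 (r = 4 - (177783 - 159474) = 4 - 1*18309 = 4 - 18309 = -18305)
((-125170 - m(480)) - 433515)/(r - 380919) = ((-125170 - 1*12) - 433515)/(-18305 - 380919) = ((-125170 - 12) - 433515)/(-399224) = (-125182 - 433515)*(-1/399224) = -558697*(-1/399224) = 558697/399224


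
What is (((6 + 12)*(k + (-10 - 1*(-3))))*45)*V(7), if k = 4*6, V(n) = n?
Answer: 96390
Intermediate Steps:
k = 24
(((6 + 12)*(k + (-10 - 1*(-3))))*45)*V(7) = (((6 + 12)*(24 + (-10 - 1*(-3))))*45)*7 = ((18*(24 + (-10 + 3)))*45)*7 = ((18*(24 - 7))*45)*7 = ((18*17)*45)*7 = (306*45)*7 = 13770*7 = 96390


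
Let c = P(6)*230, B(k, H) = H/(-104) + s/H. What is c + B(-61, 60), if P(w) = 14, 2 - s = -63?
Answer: 502399/156 ≈ 3220.5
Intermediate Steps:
s = 65 (s = 2 - 1*(-63) = 2 + 63 = 65)
B(k, H) = 65/H - H/104 (B(k, H) = H/(-104) + 65/H = H*(-1/104) + 65/H = -H/104 + 65/H = 65/H - H/104)
c = 3220 (c = 14*230 = 3220)
c + B(-61, 60) = 3220 + (65/60 - 1/104*60) = 3220 + (65*(1/60) - 15/26) = 3220 + (13/12 - 15/26) = 3220 + 79/156 = 502399/156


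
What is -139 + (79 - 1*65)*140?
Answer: 1821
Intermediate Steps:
-139 + (79 - 1*65)*140 = -139 + (79 - 65)*140 = -139 + 14*140 = -139 + 1960 = 1821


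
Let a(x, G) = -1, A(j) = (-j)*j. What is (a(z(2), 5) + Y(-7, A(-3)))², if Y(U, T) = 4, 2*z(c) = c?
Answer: 9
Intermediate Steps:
z(c) = c/2
A(j) = -j²
(a(z(2), 5) + Y(-7, A(-3)))² = (-1 + 4)² = 3² = 9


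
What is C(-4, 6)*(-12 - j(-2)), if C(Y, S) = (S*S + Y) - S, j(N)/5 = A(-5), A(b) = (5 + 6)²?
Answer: -16042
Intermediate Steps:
A(b) = 121 (A(b) = 11² = 121)
j(N) = 605 (j(N) = 5*121 = 605)
C(Y, S) = Y + S² - S (C(Y, S) = (S² + Y) - S = (Y + S²) - S = Y + S² - S)
C(-4, 6)*(-12 - j(-2)) = (-4 + 6² - 1*6)*(-12 - 1*605) = (-4 + 36 - 6)*(-12 - 605) = 26*(-617) = -16042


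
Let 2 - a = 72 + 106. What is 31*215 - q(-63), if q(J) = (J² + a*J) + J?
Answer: -8329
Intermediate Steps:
a = -176 (a = 2 - (72 + 106) = 2 - 1*178 = 2 - 178 = -176)
q(J) = J² - 175*J (q(J) = (J² - 176*J) + J = J² - 175*J)
31*215 - q(-63) = 31*215 - (-63)*(-175 - 63) = 6665 - (-63)*(-238) = 6665 - 1*14994 = 6665 - 14994 = -8329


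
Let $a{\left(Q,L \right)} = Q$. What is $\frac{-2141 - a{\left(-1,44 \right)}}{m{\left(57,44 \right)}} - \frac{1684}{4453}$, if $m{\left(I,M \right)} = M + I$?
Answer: $- \frac{9699504}{449753} \approx -21.566$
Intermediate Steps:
$m{\left(I,M \right)} = I + M$
$\frac{-2141 - a{\left(-1,44 \right)}}{m{\left(57,44 \right)}} - \frac{1684}{4453} = \frac{-2141 - -1}{57 + 44} - \frac{1684}{4453} = \frac{-2141 + 1}{101} - \frac{1684}{4453} = \left(-2140\right) \frac{1}{101} - \frac{1684}{4453} = - \frac{2140}{101} - \frac{1684}{4453} = - \frac{9699504}{449753}$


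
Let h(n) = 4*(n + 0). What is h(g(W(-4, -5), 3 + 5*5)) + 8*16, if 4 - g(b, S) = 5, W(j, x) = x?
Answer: 124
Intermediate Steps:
g(b, S) = -1 (g(b, S) = 4 - 1*5 = 4 - 5 = -1)
h(n) = 4*n
h(g(W(-4, -5), 3 + 5*5)) + 8*16 = 4*(-1) + 8*16 = -4 + 128 = 124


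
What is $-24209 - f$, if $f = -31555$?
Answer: $7346$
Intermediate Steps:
$-24209 - f = -24209 - -31555 = -24209 + 31555 = 7346$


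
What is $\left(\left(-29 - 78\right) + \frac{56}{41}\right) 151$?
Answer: $- \frac{653981}{41} \approx -15951.0$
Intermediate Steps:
$\left(\left(-29 - 78\right) + \frac{56}{41}\right) 151 = \left(-107 + 56 \cdot \frac{1}{41}\right) 151 = \left(-107 + \frac{56}{41}\right) 151 = \left(- \frac{4331}{41}\right) 151 = - \frac{653981}{41}$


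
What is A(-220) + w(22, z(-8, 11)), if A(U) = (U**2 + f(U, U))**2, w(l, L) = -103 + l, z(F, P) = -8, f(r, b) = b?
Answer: 2321312319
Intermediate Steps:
A(U) = (U + U**2)**2 (A(U) = (U**2 + U)**2 = (U + U**2)**2)
A(-220) + w(22, z(-8, 11)) = (-220)**2*(1 - 220)**2 + (-103 + 22) = 48400*(-219)**2 - 81 = 48400*47961 - 81 = 2321312400 - 81 = 2321312319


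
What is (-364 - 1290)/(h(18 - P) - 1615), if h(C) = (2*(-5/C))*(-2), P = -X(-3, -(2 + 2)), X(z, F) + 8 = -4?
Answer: 4962/4835 ≈ 1.0263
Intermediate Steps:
X(z, F) = -12 (X(z, F) = -8 - 4 = -12)
P = 12 (P = -1*(-12) = 12)
h(C) = 20/C (h(C) = -10/C*(-2) = 20/C)
(-364 - 1290)/(h(18 - P) - 1615) = (-364 - 1290)/(20/(18 - 1*12) - 1615) = -1654/(20/(18 - 12) - 1615) = -1654/(20/6 - 1615) = -1654/(20*(⅙) - 1615) = -1654/(10/3 - 1615) = -1654/(-4835/3) = -1654*(-3/4835) = 4962/4835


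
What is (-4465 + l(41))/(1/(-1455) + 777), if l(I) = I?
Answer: -3218460/565267 ≈ -5.6937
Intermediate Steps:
(-4465 + l(41))/(1/(-1455) + 777) = (-4465 + 41)/(1/(-1455) + 777) = -4424/(-1/1455 + 777) = -4424/1130534/1455 = -4424*1455/1130534 = -3218460/565267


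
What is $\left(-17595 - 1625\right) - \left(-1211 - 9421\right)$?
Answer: $-8588$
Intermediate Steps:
$\left(-17595 - 1625\right) - \left(-1211 - 9421\right) = -19220 - -10632 = -19220 + 10632 = -8588$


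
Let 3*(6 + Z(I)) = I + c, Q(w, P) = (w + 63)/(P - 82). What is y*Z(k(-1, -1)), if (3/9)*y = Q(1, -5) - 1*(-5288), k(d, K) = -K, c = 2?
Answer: -2299960/29 ≈ -79309.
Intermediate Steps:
Q(w, P) = (63 + w)/(-82 + P)
Z(I) = -16/3 + I/3 (Z(I) = -6 + (I + 2)/3 = -6 + (2 + I)/3 = -6 + (⅔ + I/3) = -16/3 + I/3)
y = 459992/29 (y = 3*((63 + 1)/(-82 - 5) - 1*(-5288)) = 3*(64/(-87) + 5288) = 3*(-1/87*64 + 5288) = 3*(-64/87 + 5288) = 3*(459992/87) = 459992/29 ≈ 15862.)
y*Z(k(-1, -1)) = 459992*(-16/3 + (-1*(-1))/3)/29 = 459992*(-16/3 + (⅓)*1)/29 = 459992*(-16/3 + ⅓)/29 = (459992/29)*(-5) = -2299960/29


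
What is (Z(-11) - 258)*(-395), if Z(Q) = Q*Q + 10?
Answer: 50165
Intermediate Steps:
Z(Q) = 10 + Q² (Z(Q) = Q² + 10 = 10 + Q²)
(Z(-11) - 258)*(-395) = ((10 + (-11)²) - 258)*(-395) = ((10 + 121) - 258)*(-395) = (131 - 258)*(-395) = -127*(-395) = 50165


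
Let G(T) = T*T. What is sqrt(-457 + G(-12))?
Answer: I*sqrt(313) ≈ 17.692*I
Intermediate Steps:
G(T) = T**2
sqrt(-457 + G(-12)) = sqrt(-457 + (-12)**2) = sqrt(-457 + 144) = sqrt(-313) = I*sqrt(313)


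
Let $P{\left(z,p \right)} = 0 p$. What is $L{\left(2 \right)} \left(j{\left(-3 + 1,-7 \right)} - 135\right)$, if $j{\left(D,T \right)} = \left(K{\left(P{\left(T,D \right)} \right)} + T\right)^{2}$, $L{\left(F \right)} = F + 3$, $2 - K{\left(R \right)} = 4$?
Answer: $-270$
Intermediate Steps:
$P{\left(z,p \right)} = 0$
$K{\left(R \right)} = -2$ ($K{\left(R \right)} = 2 - 4 = -2$)
$L{\left(F \right)} = 3 + F$
$j{\left(D,T \right)} = \left(-2 + T\right)^{2}$
$L{\left(2 \right)} \left(j{\left(-3 + 1,-7 \right)} - 135\right) = \left(3 + 2\right) \left(\left(-2 - 7\right)^{2} - 135\right) = 5 \left(\left(-9\right)^{2} - 135\right) = 5 \left(81 - 135\right) = 5 \left(-54\right) = -270$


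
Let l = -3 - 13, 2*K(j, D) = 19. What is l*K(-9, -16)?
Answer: -152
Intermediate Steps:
K(j, D) = 19/2 (K(j, D) = (½)*19 = 19/2)
l = -16
l*K(-9, -16) = -16*19/2 = -152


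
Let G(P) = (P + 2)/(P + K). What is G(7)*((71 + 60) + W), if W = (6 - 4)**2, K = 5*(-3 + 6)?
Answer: 1215/22 ≈ 55.227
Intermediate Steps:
K = 15 (K = 5*3 = 15)
G(P) = (2 + P)/(15 + P) (G(P) = (P + 2)/(P + 15) = (2 + P)/(15 + P))
W = 4 (W = 2**2 = 4)
G(7)*((71 + 60) + W) = ((2 + 7)/(15 + 7))*((71 + 60) + 4) = (9/22)*(131 + 4) = ((1/22)*9)*135 = (9/22)*135 = 1215/22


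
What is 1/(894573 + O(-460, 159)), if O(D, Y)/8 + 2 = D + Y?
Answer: 1/892149 ≈ 1.1209e-6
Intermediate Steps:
O(D, Y) = -16 + 8*D + 8*Y (O(D, Y) = -16 + 8*(D + Y) = -16 + (8*D + 8*Y) = -16 + 8*D + 8*Y)
1/(894573 + O(-460, 159)) = 1/(894573 + (-16 + 8*(-460) + 8*159)) = 1/(894573 + (-16 - 3680 + 1272)) = 1/(894573 - 2424) = 1/892149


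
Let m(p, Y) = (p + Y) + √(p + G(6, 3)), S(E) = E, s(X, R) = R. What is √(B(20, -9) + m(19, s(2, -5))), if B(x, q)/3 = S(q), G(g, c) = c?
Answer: √(-13 + √22) ≈ 2.8826*I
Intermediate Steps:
B(x, q) = 3*q
m(p, Y) = Y + p + √(3 + p) (m(p, Y) = (p + Y) + √(p + 3) = (Y + p) + √(3 + p) = Y + p + √(3 + p))
√(B(20, -9) + m(19, s(2, -5))) = √(3*(-9) + (-5 + 19 + √(3 + 19))) = √(-27 + (-5 + 19 + √22)) = √(-27 + (14 + √22)) = √(-13 + √22)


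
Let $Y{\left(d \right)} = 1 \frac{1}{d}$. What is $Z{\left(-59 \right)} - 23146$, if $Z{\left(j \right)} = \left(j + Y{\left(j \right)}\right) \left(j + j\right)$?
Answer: $-16182$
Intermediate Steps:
$Y{\left(d \right)} = \frac{1}{d}$
$Z{\left(j \right)} = 2 j \left(j + \frac{1}{j}\right)$ ($Z{\left(j \right)} = \left(j + \frac{1}{j}\right) \left(j + j\right) = \left(j + \frac{1}{j}\right) 2 j = 2 j \left(j + \frac{1}{j}\right)$)
$Z{\left(-59 \right)} - 23146 = \left(2 + 2 \left(-59\right)^{2}\right) - 23146 = \left(2 + 2 \cdot 3481\right) - 23146 = \left(2 + 6962\right) - 23146 = 6964 - 23146 = -16182$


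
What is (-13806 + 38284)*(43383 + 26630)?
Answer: 1713778214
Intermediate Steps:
(-13806 + 38284)*(43383 + 26630) = 24478*70013 = 1713778214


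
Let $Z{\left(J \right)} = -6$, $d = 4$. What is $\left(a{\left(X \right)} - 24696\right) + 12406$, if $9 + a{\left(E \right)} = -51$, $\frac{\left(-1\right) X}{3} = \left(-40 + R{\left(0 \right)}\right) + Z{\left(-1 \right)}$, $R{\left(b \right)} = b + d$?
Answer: $-12350$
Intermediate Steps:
$R{\left(b \right)} = 4 + b$ ($R{\left(b \right)} = b + 4 = 4 + b$)
$X = 126$ ($X = - 3 \left(\left(-40 + \left(4 + 0\right)\right) - 6\right) = - 3 \left(\left(-40 + 4\right) - 6\right) = - 3 \left(-36 - 6\right) = \left(-3\right) \left(-42\right) = 126$)
$a{\left(E \right)} = -60$ ($a{\left(E \right)} = -9 - 51 = -60$)
$\left(a{\left(X \right)} - 24696\right) + 12406 = \left(-60 - 24696\right) + 12406 = -24756 + 12406 = -12350$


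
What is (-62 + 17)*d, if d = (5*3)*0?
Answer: 0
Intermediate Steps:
d = 0 (d = 15*0 = 0)
(-62 + 17)*d = (-62 + 17)*0 = -45*0 = 0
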